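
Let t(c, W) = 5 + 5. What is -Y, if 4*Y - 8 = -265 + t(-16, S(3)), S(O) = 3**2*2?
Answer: 247/4 ≈ 61.750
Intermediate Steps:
S(O) = 18 (S(O) = 9*2 = 18)
t(c, W) = 10
Y = -247/4 (Y = 2 + (-265 + 10)/4 = 2 + (1/4)*(-255) = 2 - 255/4 = -247/4 ≈ -61.750)
-Y = -1*(-247/4) = 247/4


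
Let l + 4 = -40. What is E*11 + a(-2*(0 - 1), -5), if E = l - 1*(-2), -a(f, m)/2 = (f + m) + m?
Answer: -446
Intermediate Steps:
a(f, m) = -4*m - 2*f (a(f, m) = -2*((f + m) + m) = -2*(f + 2*m) = -4*m - 2*f)
l = -44 (l = -4 - 40 = -44)
E = -42 (E = -44 - 1*(-2) = -44 + 2 = -42)
E*11 + a(-2*(0 - 1), -5) = -42*11 + (-4*(-5) - (-4)*(0 - 1)) = -462 + (20 - (-4)*(-1)) = -462 + (20 - 2*2) = -462 + (20 - 4) = -462 + 16 = -446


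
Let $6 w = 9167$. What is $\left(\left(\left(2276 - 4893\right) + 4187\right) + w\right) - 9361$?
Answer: $- \frac{37579}{6} \approx -6263.2$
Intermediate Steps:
$w = \frac{9167}{6}$ ($w = \frac{1}{6} \cdot 9167 = \frac{9167}{6} \approx 1527.8$)
$\left(\left(\left(2276 - 4893\right) + 4187\right) + w\right) - 9361 = \left(\left(\left(2276 - 4893\right) + 4187\right) + \frac{9167}{6}\right) - 9361 = \left(\left(-2617 + 4187\right) + \frac{9167}{6}\right) - 9361 = \left(1570 + \frac{9167}{6}\right) - 9361 = \frac{18587}{6} - 9361 = - \frac{37579}{6}$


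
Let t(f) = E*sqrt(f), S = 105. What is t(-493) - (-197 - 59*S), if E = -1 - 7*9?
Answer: 6392 - 64*I*sqrt(493) ≈ 6392.0 - 1421.0*I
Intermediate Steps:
E = -64 (E = -1 - 63 = -64)
t(f) = -64*sqrt(f)
t(-493) - (-197 - 59*S) = -64*I*sqrt(493) - (-197 - 59*105) = -64*I*sqrt(493) - (-197 - 6195) = -64*I*sqrt(493) - 1*(-6392) = -64*I*sqrt(493) + 6392 = 6392 - 64*I*sqrt(493)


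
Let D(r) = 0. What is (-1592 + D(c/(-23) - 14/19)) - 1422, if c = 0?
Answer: -3014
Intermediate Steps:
(-1592 + D(c/(-23) - 14/19)) - 1422 = (-1592 + 0) - 1422 = -1592 - 1422 = -3014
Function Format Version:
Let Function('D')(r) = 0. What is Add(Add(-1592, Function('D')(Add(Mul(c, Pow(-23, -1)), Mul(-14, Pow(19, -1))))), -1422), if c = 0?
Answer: -3014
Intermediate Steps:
Add(Add(-1592, Function('D')(Add(Mul(c, Pow(-23, -1)), Mul(-14, Pow(19, -1))))), -1422) = Add(Add(-1592, 0), -1422) = Add(-1592, -1422) = -3014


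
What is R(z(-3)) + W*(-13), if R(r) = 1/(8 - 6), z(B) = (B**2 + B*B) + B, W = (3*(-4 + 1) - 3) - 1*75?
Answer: 2263/2 ≈ 1131.5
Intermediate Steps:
W = -87 (W = (3*(-3) - 3) - 75 = (-9 - 3) - 75 = -12 - 75 = -87)
z(B) = B + 2*B**2 (z(B) = (B**2 + B**2) + B = 2*B**2 + B = B + 2*B**2)
R(r) = 1/2
R(z(-3)) + W*(-13) = 1/2 - 87*(-13) = 1/2 + 1131 = 2263/2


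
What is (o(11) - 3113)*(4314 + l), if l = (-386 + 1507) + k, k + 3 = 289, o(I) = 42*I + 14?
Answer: -15086277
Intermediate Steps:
o(I) = 14 + 42*I
k = 286 (k = -3 + 289 = 286)
l = 1407 (l = (-386 + 1507) + 286 = 1121 + 286 = 1407)
(o(11) - 3113)*(4314 + l) = ((14 + 42*11) - 3113)*(4314 + 1407) = ((14 + 462) - 3113)*5721 = (476 - 3113)*5721 = -2637*5721 = -15086277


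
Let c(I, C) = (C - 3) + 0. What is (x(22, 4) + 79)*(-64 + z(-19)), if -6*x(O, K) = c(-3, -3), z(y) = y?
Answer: -6640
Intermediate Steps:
c(I, C) = -3 + C (c(I, C) = (-3 + C) + 0 = -3 + C)
x(O, K) = 1 (x(O, K) = -(-3 - 3)/6 = -⅙*(-6) = 1)
(x(22, 4) + 79)*(-64 + z(-19)) = (1 + 79)*(-64 - 19) = 80*(-83) = -6640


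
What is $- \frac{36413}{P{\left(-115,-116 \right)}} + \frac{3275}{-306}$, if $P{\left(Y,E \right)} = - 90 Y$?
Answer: $- \frac{1251073}{87975} \approx -14.221$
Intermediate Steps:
$- \frac{36413}{P{\left(-115,-116 \right)}} + \frac{3275}{-306} = - \frac{36413}{\left(-90\right) \left(-115\right)} + \frac{3275}{-306} = - \frac{36413}{10350} + 3275 \left(- \frac{1}{306}\right) = \left(-36413\right) \frac{1}{10350} - \frac{3275}{306} = - \frac{36413}{10350} - \frac{3275}{306} = - \frac{1251073}{87975}$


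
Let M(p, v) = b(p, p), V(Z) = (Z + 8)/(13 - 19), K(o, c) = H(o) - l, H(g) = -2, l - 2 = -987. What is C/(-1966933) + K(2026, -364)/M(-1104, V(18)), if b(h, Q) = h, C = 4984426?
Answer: -7436301443/2171494032 ≈ -3.4245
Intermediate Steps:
l = -985 (l = 2 - 987 = -985)
K(o, c) = 983 (K(o, c) = -2 - 1*(-985) = -2 + 985 = 983)
V(Z) = -4/3 - Z/6 (V(Z) = (8 + Z)/(-6) = (8 + Z)*(-⅙) = -4/3 - Z/6)
M(p, v) = p
C/(-1966933) + K(2026, -364)/M(-1104, V(18)) = 4984426/(-1966933) + 983/(-1104) = 4984426*(-1/1966933) + 983*(-1/1104) = -4984426/1966933 - 983/1104 = -7436301443/2171494032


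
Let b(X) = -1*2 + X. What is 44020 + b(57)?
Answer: 44075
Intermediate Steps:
b(X) = -2 + X
44020 + b(57) = 44020 + (-2 + 57) = 44020 + 55 = 44075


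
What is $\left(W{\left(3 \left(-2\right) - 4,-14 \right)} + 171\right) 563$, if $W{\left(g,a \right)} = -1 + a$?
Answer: $87828$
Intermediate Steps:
$\left(W{\left(3 \left(-2\right) - 4,-14 \right)} + 171\right) 563 = \left(\left(-1 - 14\right) + 171\right) 563 = \left(-15 + 171\right) 563 = 156 \cdot 563 = 87828$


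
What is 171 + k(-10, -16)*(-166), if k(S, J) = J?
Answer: 2827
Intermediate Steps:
171 + k(-10, -16)*(-166) = 171 - 16*(-166) = 171 + 2656 = 2827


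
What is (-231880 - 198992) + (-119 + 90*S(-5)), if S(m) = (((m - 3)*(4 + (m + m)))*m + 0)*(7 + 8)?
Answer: -754991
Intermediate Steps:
S(m) = 15*m*(-3 + m)*(4 + 2*m) (S(m) = (((-3 + m)*(4 + 2*m))*m + 0)*15 = (m*(-3 + m)*(4 + 2*m) + 0)*15 = (m*(-3 + m)*(4 + 2*m))*15 = 15*m*(-3 + m)*(4 + 2*m))
(-231880 - 198992) + (-119 + 90*S(-5)) = (-231880 - 198992) + (-119 + 90*(30*(-5)*(-6 + (-5)² - 1*(-5)))) = -430872 + (-119 + 90*(30*(-5)*(-6 + 25 + 5))) = -430872 + (-119 + 90*(30*(-5)*24)) = -430872 + (-119 + 90*(-3600)) = -430872 + (-119 - 324000) = -430872 - 324119 = -754991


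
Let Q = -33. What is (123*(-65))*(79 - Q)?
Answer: -895440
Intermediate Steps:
(123*(-65))*(79 - Q) = (123*(-65))*(79 - 1*(-33)) = -7995*(79 + 33) = -7995*112 = -895440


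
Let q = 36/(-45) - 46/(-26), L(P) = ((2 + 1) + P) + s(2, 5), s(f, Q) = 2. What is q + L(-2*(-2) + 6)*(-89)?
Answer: -86712/65 ≈ -1334.0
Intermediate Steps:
L(P) = 5 + P (L(P) = ((2 + 1) + P) + 2 = (3 + P) + 2 = 5 + P)
q = 63/65 (q = 36*(-1/45) - 46*(-1/26) = -⅘ + 23/13 = 63/65 ≈ 0.96923)
q + L(-2*(-2) + 6)*(-89) = 63/65 + (5 + (-2*(-2) + 6))*(-89) = 63/65 + (5 + (4 + 6))*(-89) = 63/65 + (5 + 10)*(-89) = 63/65 + 15*(-89) = 63/65 - 1335 = -86712/65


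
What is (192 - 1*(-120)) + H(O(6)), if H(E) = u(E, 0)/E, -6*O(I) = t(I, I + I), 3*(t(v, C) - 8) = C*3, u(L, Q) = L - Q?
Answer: 313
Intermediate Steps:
t(v, C) = 8 + C (t(v, C) = 8 + (C*3)/3 = 8 + (3*C)/3 = 8 + C)
O(I) = -4/3 - I/3 (O(I) = -(8 + (I + I))/6 = -(8 + 2*I)/6 = -4/3 - I/3)
H(E) = 1 (H(E) = (E - 1*0)/E = (E + 0)/E = E/E = 1)
(192 - 1*(-120)) + H(O(6)) = (192 - 1*(-120)) + 1 = (192 + 120) + 1 = 312 + 1 = 313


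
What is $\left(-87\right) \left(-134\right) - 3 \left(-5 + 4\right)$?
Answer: $11661$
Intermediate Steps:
$\left(-87\right) \left(-134\right) - 3 \left(-5 + 4\right) = 11658 - -3 = 11658 + 3 = 11661$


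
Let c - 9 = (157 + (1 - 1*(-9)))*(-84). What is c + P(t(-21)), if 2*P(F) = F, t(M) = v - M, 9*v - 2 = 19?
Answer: -42022/3 ≈ -14007.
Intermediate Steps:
v = 7/3 (v = 2/9 + (⅑)*19 = 2/9 + 19/9 = 7/3 ≈ 2.3333)
t(M) = 7/3 - M
P(F) = F/2
c = -14019 (c = 9 + (157 + (1 - 1*(-9)))*(-84) = 9 + (157 + (1 + 9))*(-84) = 9 + (157 + 10)*(-84) = 9 + 167*(-84) = 9 - 14028 = -14019)
c + P(t(-21)) = -14019 + (7/3 - 1*(-21))/2 = -14019 + (7/3 + 21)/2 = -14019 + (½)*(70/3) = -14019 + 35/3 = -42022/3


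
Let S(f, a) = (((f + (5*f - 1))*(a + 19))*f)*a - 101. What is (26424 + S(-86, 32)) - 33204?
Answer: 72555103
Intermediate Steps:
S(f, a) = -101 + a*f*(-1 + 6*f)*(19 + a) (S(f, a) = (((f + (-1 + 5*f))*(19 + a))*f)*a - 101 = (((-1 + 6*f)*(19 + a))*f)*a - 101 = (f*(-1 + 6*f)*(19 + a))*a - 101 = a*f*(-1 + 6*f)*(19 + a) - 101 = -101 + a*f*(-1 + 6*f)*(19 + a))
(26424 + S(-86, 32)) - 33204 = (26424 + (-101 - 1*(-86)*32**2 - 19*32*(-86) + 6*32**2*(-86)**2 + 114*32*(-86)**2)) - 33204 = (26424 + (-101 - 1*(-86)*1024 + 52288 + 6*1024*7396 + 114*32*7396)) - 33204 = (26424 + (-101 + 88064 + 52288 + 45441024 + 26980608)) - 33204 = (26424 + 72561883) - 33204 = 72588307 - 33204 = 72555103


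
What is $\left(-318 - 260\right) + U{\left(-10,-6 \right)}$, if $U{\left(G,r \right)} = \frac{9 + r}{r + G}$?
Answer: $- \frac{9251}{16} \approx -578.19$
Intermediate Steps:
$U{\left(G,r \right)} = \frac{9 + r}{G + r}$
$\left(-318 - 260\right) + U{\left(-10,-6 \right)} = \left(-318 - 260\right) + \frac{9 - 6}{-10 - 6} = -578 + \frac{1}{-16} \cdot 3 = -578 - \frac{3}{16} = - \frac{9251}{16}$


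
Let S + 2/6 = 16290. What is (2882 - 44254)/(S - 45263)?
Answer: 31029/21730 ≈ 1.4279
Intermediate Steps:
S = 48869/3 (S = -⅓ + 16290 = 48869/3 ≈ 16290.)
(2882 - 44254)/(S - 45263) = (2882 - 44254)/(48869/3 - 45263) = -41372/(-86920/3) = -41372*(-3/86920) = 31029/21730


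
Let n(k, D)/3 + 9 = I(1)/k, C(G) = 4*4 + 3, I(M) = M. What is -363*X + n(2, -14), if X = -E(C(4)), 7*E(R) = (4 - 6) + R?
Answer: 11985/14 ≈ 856.07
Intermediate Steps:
C(G) = 19 (C(G) = 16 + 3 = 19)
E(R) = -2/7 + R/7 (E(R) = ((4 - 6) + R)/7 = (-2 + R)/7 = -2/7 + R/7)
n(k, D) = -27 + 3/k (n(k, D) = -27 + 3*(1/k) = -27 + 3/k)
X = -17/7 (X = -(-2/7 + (1/7)*19) = -(-2/7 + 19/7) = -1*17/7 = -17/7 ≈ -2.4286)
-363*X + n(2, -14) = -363*(-17/7) + (-27 + 3/2) = 6171/7 + (-27 + 3*(1/2)) = 6171/7 + (-27 + 3/2) = 6171/7 - 51/2 = 11985/14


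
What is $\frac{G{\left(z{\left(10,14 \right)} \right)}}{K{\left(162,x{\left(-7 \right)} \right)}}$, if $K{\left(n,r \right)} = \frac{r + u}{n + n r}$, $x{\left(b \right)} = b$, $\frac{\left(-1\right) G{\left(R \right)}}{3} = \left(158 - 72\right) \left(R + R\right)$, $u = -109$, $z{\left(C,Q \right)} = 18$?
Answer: $- \frac{2256984}{29} \approx -77827.0$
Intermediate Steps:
$G{\left(R \right)} = - 516 R$ ($G{\left(R \right)} = - 3 \left(158 - 72\right) \left(R + R\right) = - 3 \cdot 86 \cdot 2 R = - 3 \cdot 172 R = - 516 R$)
$K{\left(n,r \right)} = \frac{-109 + r}{n + n r}$ ($K{\left(n,r \right)} = \frac{r - 109}{n + n r} = \frac{-109 + r}{n + n r}$)
$\frac{G{\left(z{\left(10,14 \right)} \right)}}{K{\left(162,x{\left(-7 \right)} \right)}} = \frac{\left(-516\right) 18}{\frac{1}{162} \frac{1}{1 - 7} \left(-109 - 7\right)} = - \frac{9288}{\frac{1}{162} \frac{1}{-6} \left(-116\right)} = - \frac{9288}{\frac{1}{162} \left(- \frac{1}{6}\right) \left(-116\right)} = - \frac{9288}{\frac{29}{243}} = \left(-9288\right) \frac{243}{29} = - \frac{2256984}{29}$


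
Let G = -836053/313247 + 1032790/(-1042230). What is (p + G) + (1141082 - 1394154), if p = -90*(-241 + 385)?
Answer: -8685410402681324/32647542081 ≈ -2.6604e+5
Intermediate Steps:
p = -12960 (p = -90*144 = -12960)
G = -119487788732/32647542081 (G = -836053*1/313247 + 1032790*(-1/1042230) = -836053/313247 - 103279/104223 = -119487788732/32647542081 ≈ -3.6599)
(p + G) + (1141082 - 1394154) = (-12960 - 119487788732/32647542081) + (1141082 - 1394154) = -423231633158492/32647542081 - 253072 = -8685410402681324/32647542081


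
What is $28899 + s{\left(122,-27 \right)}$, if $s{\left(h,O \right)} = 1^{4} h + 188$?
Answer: $29209$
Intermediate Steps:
$s{\left(h,O \right)} = 188 + h$ ($s{\left(h,O \right)} = 1 h + 188 = h + 188 = 188 + h$)
$28899 + s{\left(122,-27 \right)} = 28899 + \left(188 + 122\right) = 28899 + 310 = 29209$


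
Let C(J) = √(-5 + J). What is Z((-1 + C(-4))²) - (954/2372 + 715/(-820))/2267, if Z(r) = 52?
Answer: 11464500453/220470284 ≈ 52.000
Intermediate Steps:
Z((-1 + C(-4))²) - (954/2372 + 715/(-820))/2267 = 52 - (954/2372 + 715/(-820))/2267 = 52 - (954*(1/2372) + 715*(-1/820))/2267 = 52 - (477/1186 - 143/164)/2267 = 52 - (-45685)/(97252*2267) = 52 - 1*(-45685/220470284) = 52 + 45685/220470284 = 11464500453/220470284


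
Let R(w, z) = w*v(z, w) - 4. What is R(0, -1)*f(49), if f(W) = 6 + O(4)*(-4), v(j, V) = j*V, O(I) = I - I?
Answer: -24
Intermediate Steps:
O(I) = 0
v(j, V) = V*j
R(w, z) = -4 + z*w² (R(w, z) = w*(w*z) - 4 = z*w² - 4 = -4 + z*w²)
f(W) = 6 (f(W) = 6 + 0*(-4) = 6 + 0 = 6)
R(0, -1)*f(49) = (-4 - 1*0²)*6 = (-4 - 1*0)*6 = (-4 + 0)*6 = -4*6 = -24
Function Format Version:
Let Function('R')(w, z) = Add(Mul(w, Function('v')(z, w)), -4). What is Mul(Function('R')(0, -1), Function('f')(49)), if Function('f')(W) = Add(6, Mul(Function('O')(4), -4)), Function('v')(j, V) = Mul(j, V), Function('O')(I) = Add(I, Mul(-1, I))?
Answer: -24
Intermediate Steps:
Function('O')(I) = 0
Function('v')(j, V) = Mul(V, j)
Function('R')(w, z) = Add(-4, Mul(z, Pow(w, 2))) (Function('R')(w, z) = Add(Mul(w, Mul(w, z)), -4) = Add(Mul(z, Pow(w, 2)), -4) = Add(-4, Mul(z, Pow(w, 2))))
Function('f')(W) = 6 (Function('f')(W) = Add(6, Mul(0, -4)) = Add(6, 0) = 6)
Mul(Function('R')(0, -1), Function('f')(49)) = Mul(Add(-4, Mul(-1, Pow(0, 2))), 6) = Mul(Add(-4, Mul(-1, 0)), 6) = Mul(Add(-4, 0), 6) = Mul(-4, 6) = -24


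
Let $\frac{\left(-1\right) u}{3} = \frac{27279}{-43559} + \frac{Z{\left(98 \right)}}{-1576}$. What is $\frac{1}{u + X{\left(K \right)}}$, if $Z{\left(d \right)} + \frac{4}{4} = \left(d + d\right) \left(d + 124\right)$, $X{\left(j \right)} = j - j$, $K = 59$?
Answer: $\frac{68648984}{5814862059} \approx 0.011806$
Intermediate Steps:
$X{\left(j \right)} = 0$
$Z{\left(d \right)} = -1 + 2 d \left(124 + d\right)$ ($Z{\left(d \right)} = -1 + \left(d + d\right) \left(d + 124\right) = -1 + 2 d \left(124 + d\right)$)
$u = \frac{5814862059}{68648984}$ ($u = - 3 \left(\frac{27279}{-43559} + \frac{-1 + 2 \cdot 98^{2} + 248 \cdot 98}{-1576}\right) = - 3 \left(27279 \left(- \frac{1}{43559}\right) + \left(-1 + 2 \cdot 9604 + 24304\right) \left(- \frac{1}{1576}\right)\right) = - 3 \left(- \frac{27279}{43559} + \left(-1 + 19208 + 24304\right) \left(- \frac{1}{1576}\right)\right) = - 3 \left(- \frac{27279}{43559} + 43511 \left(- \frac{1}{1576}\right)\right) = - 3 \left(- \frac{27279}{43559} - \frac{43511}{1576}\right) = \left(-3\right) \left(- \frac{1938287353}{68648984}\right) = \frac{5814862059}{68648984} \approx 84.704$)
$\frac{1}{u + X{\left(K \right)}} = \frac{1}{\frac{5814862059}{68648984} + 0} = \frac{1}{\frac{5814862059}{68648984}} = \frac{68648984}{5814862059}$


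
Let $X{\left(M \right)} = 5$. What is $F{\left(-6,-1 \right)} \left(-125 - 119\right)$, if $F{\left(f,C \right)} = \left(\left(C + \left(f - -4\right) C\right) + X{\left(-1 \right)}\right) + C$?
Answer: $-1220$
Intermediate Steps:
$F{\left(f,C \right)} = 5 + 2 C + C \left(4 + f\right)$ ($F{\left(f,C \right)} = \left(\left(C + \left(f - -4\right) C\right) + 5\right) + C = \left(\left(C + \left(f + 4\right) C\right) + 5\right) + C = \left(\left(C + \left(4 + f\right) C\right) + 5\right) + C = \left(\left(C + C \left(4 + f\right)\right) + 5\right) + C = \left(5 + C + C \left(4 + f\right)\right) + C = 5 + 2 C + C \left(4 + f\right)$)
$F{\left(-6,-1 \right)} \left(-125 - 119\right) = \left(5 + 6 \left(-1\right) - -6\right) \left(-125 - 119\right) = \left(5 - 6 + 6\right) \left(-244\right) = 5 \left(-244\right) = -1220$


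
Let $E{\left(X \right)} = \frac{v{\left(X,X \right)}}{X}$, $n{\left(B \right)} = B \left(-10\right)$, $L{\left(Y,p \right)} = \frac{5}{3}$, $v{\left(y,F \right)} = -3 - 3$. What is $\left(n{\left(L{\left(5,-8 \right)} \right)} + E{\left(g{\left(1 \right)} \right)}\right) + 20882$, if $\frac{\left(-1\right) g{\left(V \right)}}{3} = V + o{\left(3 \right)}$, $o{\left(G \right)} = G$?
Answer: $\frac{125195}{6} \approx 20866.0$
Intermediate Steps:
$v{\left(y,F \right)} = -6$
$g{\left(V \right)} = -9 - 3 V$ ($g{\left(V \right)} = - 3 \left(V + 3\right) = - 3 \left(3 + V\right) = -9 - 3 V$)
$L{\left(Y,p \right)} = \frac{5}{3}$ ($L{\left(Y,p \right)} = 5 \cdot \frac{1}{3} = \frac{5}{3}$)
$n{\left(B \right)} = - 10 B$
$E{\left(X \right)} = - \frac{6}{X}$
$\left(n{\left(L{\left(5,-8 \right)} \right)} + E{\left(g{\left(1 \right)} \right)}\right) + 20882 = \left(\left(-10\right) \frac{5}{3} - \frac{6}{-9 - 3}\right) + 20882 = \left(- \frac{50}{3} - \frac{6}{-9 - 3}\right) + 20882 = \left(- \frac{50}{3} - \frac{6}{-12}\right) + 20882 = \left(- \frac{50}{3} - - \frac{1}{2}\right) + 20882 = \left(- \frac{50}{3} + \frac{1}{2}\right) + 20882 = - \frac{97}{6} + 20882 = \frac{125195}{6}$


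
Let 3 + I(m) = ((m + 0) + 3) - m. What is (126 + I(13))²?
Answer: 15876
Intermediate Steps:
I(m) = 0 (I(m) = -3 + (((m + 0) + 3) - m) = -3 + ((m + 3) - m) = -3 + ((3 + m) - m) = -3 + 3 = 0)
(126 + I(13))² = (126 + 0)² = 126² = 15876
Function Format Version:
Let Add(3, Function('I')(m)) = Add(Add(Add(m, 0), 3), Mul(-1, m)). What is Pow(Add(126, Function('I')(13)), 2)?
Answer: 15876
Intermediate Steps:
Function('I')(m) = 0 (Function('I')(m) = Add(-3, Add(Add(Add(m, 0), 3), Mul(-1, m))) = Add(-3, Add(Add(m, 3), Mul(-1, m))) = Add(-3, Add(Add(3, m), Mul(-1, m))) = Add(-3, 3) = 0)
Pow(Add(126, Function('I')(13)), 2) = Pow(Add(126, 0), 2) = Pow(126, 2) = 15876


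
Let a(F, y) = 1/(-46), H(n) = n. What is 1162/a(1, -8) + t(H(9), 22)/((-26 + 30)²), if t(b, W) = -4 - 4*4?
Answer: -213813/4 ≈ -53453.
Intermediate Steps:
t(b, W) = -20 (t(b, W) = -4 - 16 = -20)
a(F, y) = -1/46
1162/a(1, -8) + t(H(9), 22)/((-26 + 30)²) = 1162/(-1/46) - 20/(-26 + 30)² = 1162*(-46) - 20/(4²) = -53452 - 20/16 = -53452 - 20*1/16 = -53452 - 5/4 = -213813/4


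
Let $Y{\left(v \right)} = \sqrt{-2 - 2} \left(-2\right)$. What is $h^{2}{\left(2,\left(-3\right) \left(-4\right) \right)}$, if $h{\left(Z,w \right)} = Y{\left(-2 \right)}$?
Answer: $-16$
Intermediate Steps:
$Y{\left(v \right)} = - 4 i$ ($Y{\left(v \right)} = \sqrt{-4} \left(-2\right) = 2 i \left(-2\right) = - 4 i$)
$h{\left(Z,w \right)} = - 4 i$
$h^{2}{\left(2,\left(-3\right) \left(-4\right) \right)} = \left(- 4 i\right)^{2} = -16$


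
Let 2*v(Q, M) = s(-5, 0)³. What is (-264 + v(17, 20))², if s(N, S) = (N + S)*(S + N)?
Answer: 227919409/4 ≈ 5.6980e+7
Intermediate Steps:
s(N, S) = (N + S)² (s(N, S) = (N + S)*(N + S) = (N + S)²)
v(Q, M) = 15625/2 (v(Q, M) = ((-5 + 0)²)³/2 = ((-5)²)³/2 = (½)*25³ = (½)*15625 = 15625/2)
(-264 + v(17, 20))² = (-264 + 15625/2)² = (15097/2)² = 227919409/4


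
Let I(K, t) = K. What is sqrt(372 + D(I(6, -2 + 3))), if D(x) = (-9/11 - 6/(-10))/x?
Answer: sqrt(1125190)/55 ≈ 19.286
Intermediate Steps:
D(x) = -12/(55*x) (D(x) = (-9*1/11 - 6*(-1/10))/x = (-9/11 + 3/5)/x = -12/(55*x))
sqrt(372 + D(I(6, -2 + 3))) = sqrt(372 - 12/55/6) = sqrt(372 - 12/55*1/6) = sqrt(372 - 2/55) = sqrt(20458/55) = sqrt(1125190)/55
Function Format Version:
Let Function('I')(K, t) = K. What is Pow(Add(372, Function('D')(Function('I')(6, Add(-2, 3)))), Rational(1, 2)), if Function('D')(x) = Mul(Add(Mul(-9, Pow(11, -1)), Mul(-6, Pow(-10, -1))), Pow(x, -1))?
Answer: Mul(Rational(1, 55), Pow(1125190, Rational(1, 2))) ≈ 19.286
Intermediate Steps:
Function('D')(x) = Mul(Rational(-12, 55), Pow(x, -1)) (Function('D')(x) = Mul(Add(Mul(-9, Rational(1, 11)), Mul(-6, Rational(-1, 10))), Pow(x, -1)) = Mul(Add(Rational(-9, 11), Rational(3, 5)), Pow(x, -1)) = Mul(Rational(-12, 55), Pow(x, -1)))
Pow(Add(372, Function('D')(Function('I')(6, Add(-2, 3)))), Rational(1, 2)) = Pow(Add(372, Mul(Rational(-12, 55), Pow(6, -1))), Rational(1, 2)) = Pow(Add(372, Mul(Rational(-12, 55), Rational(1, 6))), Rational(1, 2)) = Pow(Add(372, Rational(-2, 55)), Rational(1, 2)) = Pow(Rational(20458, 55), Rational(1, 2)) = Mul(Rational(1, 55), Pow(1125190, Rational(1, 2)))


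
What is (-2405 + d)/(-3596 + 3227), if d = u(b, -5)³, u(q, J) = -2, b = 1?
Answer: 2413/369 ≈ 6.5393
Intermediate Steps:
d = -8 (d = (-2)³ = -8)
(-2405 + d)/(-3596 + 3227) = (-2405 - 8)/(-3596 + 3227) = -2413/(-369) = -2413*(-1/369) = 2413/369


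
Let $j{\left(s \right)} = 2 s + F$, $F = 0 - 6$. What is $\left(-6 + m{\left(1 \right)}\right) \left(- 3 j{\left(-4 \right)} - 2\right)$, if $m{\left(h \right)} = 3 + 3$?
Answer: $0$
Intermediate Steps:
$m{\left(h \right)} = 6$
$F = -6$ ($F = 0 - 6 = -6$)
$j{\left(s \right)} = -6 + 2 s$ ($j{\left(s \right)} = 2 s - 6 = -6 + 2 s$)
$\left(-6 + m{\left(1 \right)}\right) \left(- 3 j{\left(-4 \right)} - 2\right) = \left(-6 + 6\right) \left(- 3 \left(-6 + 2 \left(-4\right)\right) - 2\right) = 0 \left(- 3 \left(-6 - 8\right) - 2\right) = 0 \left(\left(-3\right) \left(-14\right) - 2\right) = 0 \left(42 - 2\right) = 0 \cdot 40 = 0$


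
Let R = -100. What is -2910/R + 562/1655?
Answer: 19489/662 ≈ 29.440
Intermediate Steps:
-2910/R + 562/1655 = -2910/(-100) + 562/1655 = -2910*(-1/100) + 562*(1/1655) = 291/10 + 562/1655 = 19489/662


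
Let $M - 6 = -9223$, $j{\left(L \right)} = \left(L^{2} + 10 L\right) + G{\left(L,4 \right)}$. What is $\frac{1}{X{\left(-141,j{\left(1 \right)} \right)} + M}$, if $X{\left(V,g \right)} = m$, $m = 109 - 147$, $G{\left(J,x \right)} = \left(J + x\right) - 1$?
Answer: $- \frac{1}{9255} \approx -0.00010805$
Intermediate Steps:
$G{\left(J,x \right)} = -1 + J + x$
$j{\left(L \right)} = 3 + L^{2} + 11 L$ ($j{\left(L \right)} = \left(L^{2} + 10 L\right) + \left(-1 + L + 4\right) = \left(L^{2} + 10 L\right) + \left(3 + L\right) = 3 + L^{2} + 11 L$)
$m = -38$
$X{\left(V,g \right)} = -38$
$M = -9217$ ($M = 6 - 9223 = -9217$)
$\frac{1}{X{\left(-141,j{\left(1 \right)} \right)} + M} = \frac{1}{-38 - 9217} = \frac{1}{-9255} = - \frac{1}{9255}$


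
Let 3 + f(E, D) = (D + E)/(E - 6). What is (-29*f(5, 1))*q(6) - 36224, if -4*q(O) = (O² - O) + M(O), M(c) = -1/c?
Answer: -305365/8 ≈ -38171.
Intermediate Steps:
q(O) = -O²/4 + O/4 + 1/(4*O) (q(O) = -((O² - O) - 1/O)/4 = -(O² - O - 1/O)/4 = -O²/4 + O/4 + 1/(4*O))
f(E, D) = -3 + (D + E)/(-6 + E) (f(E, D) = -3 + (D + E)/(E - 6) = -3 + (D + E)/(-6 + E))
(-29*f(5, 1))*q(6) - 36224 = (-29*(18 + 1 - 2*5)/(-6 + 5))*((¼)*(1 + 6²*(1 - 1*6))/6) - 36224 = (-29*(18 + 1 - 10)/(-1))*((¼)*(⅙)*(1 + 36*(1 - 6))) - 36224 = (-(-29)*9)*((¼)*(⅙)*(1 + 36*(-5))) - 36224 = (-29*(-9))*((¼)*(⅙)*(1 - 180)) - 36224 = 261*((¼)*(⅙)*(-179)) - 36224 = 261*(-179/24) - 36224 = -15573/8 - 36224 = -305365/8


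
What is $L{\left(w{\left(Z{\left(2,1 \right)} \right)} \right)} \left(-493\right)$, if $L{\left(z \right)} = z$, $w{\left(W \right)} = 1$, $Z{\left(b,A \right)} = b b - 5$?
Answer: $-493$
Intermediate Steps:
$Z{\left(b,A \right)} = -5 + b^{2}$ ($Z{\left(b,A \right)} = b^{2} - 5 = -5 + b^{2}$)
$L{\left(w{\left(Z{\left(2,1 \right)} \right)} \right)} \left(-493\right) = 1 \left(-493\right) = -493$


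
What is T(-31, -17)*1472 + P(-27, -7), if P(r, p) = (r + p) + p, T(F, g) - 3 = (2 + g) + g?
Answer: -42729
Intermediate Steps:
T(F, g) = 5 + 2*g (T(F, g) = 3 + ((2 + g) + g) = 3 + (2 + 2*g) = 5 + 2*g)
P(r, p) = r + 2*p (P(r, p) = (p + r) + p = r + 2*p)
T(-31, -17)*1472 + P(-27, -7) = (5 + 2*(-17))*1472 + (-27 + 2*(-7)) = (5 - 34)*1472 + (-27 - 14) = -29*1472 - 41 = -42688 - 41 = -42729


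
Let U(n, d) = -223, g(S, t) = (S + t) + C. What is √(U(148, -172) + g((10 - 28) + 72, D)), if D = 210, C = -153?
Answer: 4*I*√7 ≈ 10.583*I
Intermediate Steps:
g(S, t) = -153 + S + t (g(S, t) = (S + t) - 153 = -153 + S + t)
√(U(148, -172) + g((10 - 28) + 72, D)) = √(-223 + (-153 + ((10 - 28) + 72) + 210)) = √(-223 + (-153 + (-18 + 72) + 210)) = √(-223 + (-153 + 54 + 210)) = √(-223 + 111) = √(-112) = 4*I*√7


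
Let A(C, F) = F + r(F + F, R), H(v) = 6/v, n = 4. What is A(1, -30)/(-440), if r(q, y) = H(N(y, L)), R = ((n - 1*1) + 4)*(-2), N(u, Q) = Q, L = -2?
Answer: 3/40 ≈ 0.075000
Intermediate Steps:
R = -14 (R = ((4 - 1*1) + 4)*(-2) = ((4 - 1) + 4)*(-2) = (3 + 4)*(-2) = 7*(-2) = -14)
r(q, y) = -3 (r(q, y) = 6/(-2) = 6*(-½) = -3)
A(C, F) = -3 + F (A(C, F) = F - 3 = -3 + F)
A(1, -30)/(-440) = (-3 - 30)/(-440) = -33*(-1/440) = 3/40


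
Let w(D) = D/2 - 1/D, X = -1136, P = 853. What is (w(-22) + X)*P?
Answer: -21523749/22 ≈ -9.7835e+5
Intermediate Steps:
w(D) = D/2 - 1/D (w(D) = D*(1/2) - 1/D = D/2 - 1/D)
(w(-22) + X)*P = (((1/2)*(-22) - 1/(-22)) - 1136)*853 = ((-11 - 1*(-1/22)) - 1136)*853 = ((-11 + 1/22) - 1136)*853 = (-241/22 - 1136)*853 = -25233/22*853 = -21523749/22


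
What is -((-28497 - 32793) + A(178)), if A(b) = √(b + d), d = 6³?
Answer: 61290 - √394 ≈ 61270.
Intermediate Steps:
d = 216
A(b) = √(216 + b) (A(b) = √(b + 216) = √(216 + b))
-((-28497 - 32793) + A(178)) = -((-28497 - 32793) + √(216 + 178)) = -(-61290 + √394) = 61290 - √394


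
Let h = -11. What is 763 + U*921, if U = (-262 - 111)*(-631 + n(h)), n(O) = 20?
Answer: 209899426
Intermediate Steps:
U = 227903 (U = (-262 - 111)*(-631 + 20) = -373*(-611) = 227903)
763 + U*921 = 763 + 227903*921 = 763 + 209898663 = 209899426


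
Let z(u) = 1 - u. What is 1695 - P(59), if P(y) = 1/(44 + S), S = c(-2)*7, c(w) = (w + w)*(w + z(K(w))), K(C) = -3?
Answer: 20341/12 ≈ 1695.1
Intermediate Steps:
c(w) = 2*w*(4 + w) (c(w) = (w + w)*(w + (1 - 1*(-3))) = (2*w)*(w + (1 + 3)) = (2*w)*(w + 4) = (2*w)*(4 + w) = 2*w*(4 + w))
S = -56 (S = (2*(-2)*(4 - 2))*7 = (2*(-2)*2)*7 = -8*7 = -56)
P(y) = -1/12 (P(y) = 1/(44 - 56) = 1/(-12) = -1/12)
1695 - P(59) = 1695 - 1*(-1/12) = 1695 + 1/12 = 20341/12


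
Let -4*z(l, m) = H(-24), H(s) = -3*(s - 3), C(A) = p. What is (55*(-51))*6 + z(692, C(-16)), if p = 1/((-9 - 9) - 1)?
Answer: -67401/4 ≈ -16850.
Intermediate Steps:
p = -1/19 (p = 1/(-18 - 1) = 1/(-19) = -1/19 ≈ -0.052632)
C(A) = -1/19
H(s) = 9 - 3*s (H(s) = -3*(-3 + s) = 9 - 3*s)
z(l, m) = -81/4 (z(l, m) = -(9 - 3*(-24))/4 = -(9 + 72)/4 = -¼*81 = -81/4)
(55*(-51))*6 + z(692, C(-16)) = (55*(-51))*6 - 81/4 = -2805*6 - 81/4 = -16830 - 81/4 = -67401/4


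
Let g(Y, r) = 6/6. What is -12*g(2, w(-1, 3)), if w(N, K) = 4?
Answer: -12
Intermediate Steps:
g(Y, r) = 1 (g(Y, r) = 6*(1/6) = 1)
-12*g(2, w(-1, 3)) = -12*1 = -12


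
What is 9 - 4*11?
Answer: -35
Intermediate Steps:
9 - 4*11 = 9 - 44 = -35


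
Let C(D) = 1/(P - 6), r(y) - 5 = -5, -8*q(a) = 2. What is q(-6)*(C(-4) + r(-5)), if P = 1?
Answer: 1/20 ≈ 0.050000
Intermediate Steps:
q(a) = -¼ (q(a) = -⅛*2 = -¼)
r(y) = 0 (r(y) = 5 - 5 = 0)
C(D) = -⅕ (C(D) = 1/(1 - 6) = 1/(-5) = -⅕)
q(-6)*(C(-4) + r(-5)) = -(-⅕ + 0)/4 = -¼*(-⅕) = 1/20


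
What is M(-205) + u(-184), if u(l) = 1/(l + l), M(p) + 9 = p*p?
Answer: 15461887/368 ≈ 42016.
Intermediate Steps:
M(p) = -9 + p² (M(p) = -9 + p*p = -9 + p²)
u(l) = 1/(2*l)
M(-205) + u(-184) = (-9 + (-205)²) + (½)/(-184) = (-9 + 42025) + (½)*(-1/184) = 42016 - 1/368 = 15461887/368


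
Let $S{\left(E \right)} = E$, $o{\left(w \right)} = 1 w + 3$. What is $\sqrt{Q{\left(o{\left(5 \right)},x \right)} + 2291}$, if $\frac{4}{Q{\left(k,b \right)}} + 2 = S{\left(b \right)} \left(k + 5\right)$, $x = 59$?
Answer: $\frac{\sqrt{148972615}}{255} \approx 47.864$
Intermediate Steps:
$o{\left(w \right)} = 3 + w$ ($o{\left(w \right)} = w + 3 = 3 + w$)
$Q{\left(k,b \right)} = \frac{4}{-2 + b \left(5 + k\right)}$ ($Q{\left(k,b \right)} = \frac{4}{-2 + b \left(k + 5\right)} = \frac{4}{-2 + b \left(5 + k\right)}$)
$\sqrt{Q{\left(o{\left(5 \right)},x \right)} + 2291} = \sqrt{\frac{4}{-2 + 5 \cdot 59 + 59 \left(3 + 5\right)} + 2291} = \sqrt{\frac{4}{-2 + 295 + 59 \cdot 8} + 2291} = \sqrt{\frac{4}{-2 + 295 + 472} + 2291} = \sqrt{\frac{4}{765} + 2291} = \sqrt{\frac{1752619}{765}} = \frac{\sqrt{148972615}}{255}$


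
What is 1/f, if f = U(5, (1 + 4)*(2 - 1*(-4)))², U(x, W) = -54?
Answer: 1/2916 ≈ 0.00034294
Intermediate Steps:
f = 2916 (f = (-54)² = 2916)
1/f = 1/2916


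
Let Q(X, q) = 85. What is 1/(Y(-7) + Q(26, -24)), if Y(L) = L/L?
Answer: 1/86 ≈ 0.011628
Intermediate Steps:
Y(L) = 1
1/(Y(-7) + Q(26, -24)) = 1/(1 + 85) = 1/86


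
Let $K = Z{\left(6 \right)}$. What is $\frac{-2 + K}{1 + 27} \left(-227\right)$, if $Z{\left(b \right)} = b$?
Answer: $- \frac{227}{7} \approx -32.429$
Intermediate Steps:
$K = 6$
$\frac{-2 + K}{1 + 27} \left(-227\right) = \frac{-2 + 6}{1 + 27} \left(-227\right) = \frac{4}{28} \left(-227\right) = 4 \cdot \frac{1}{28} \left(-227\right) = \frac{1}{7} \left(-227\right) = - \frac{227}{7}$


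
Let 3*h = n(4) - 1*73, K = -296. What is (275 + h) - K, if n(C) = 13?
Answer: 551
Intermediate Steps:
h = -20 (h = (13 - 1*73)/3 = (13 - 73)/3 = (⅓)*(-60) = -20)
(275 + h) - K = (275 - 20) - 1*(-296) = 255 + 296 = 551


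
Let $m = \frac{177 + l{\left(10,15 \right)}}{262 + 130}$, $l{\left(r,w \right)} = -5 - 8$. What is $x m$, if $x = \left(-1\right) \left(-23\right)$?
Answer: $\frac{943}{98} \approx 9.6225$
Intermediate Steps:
$l{\left(r,w \right)} = -13$ ($l{\left(r,w \right)} = -5 - 8 = -13$)
$x = 23$
$m = \frac{41}{98}$ ($m = \frac{177 - 13}{262 + 130} = \frac{164}{392} = 164 \cdot \frac{1}{392} = \frac{41}{98} \approx 0.41837$)
$x m = 23 \cdot \frac{41}{98} = \frac{943}{98}$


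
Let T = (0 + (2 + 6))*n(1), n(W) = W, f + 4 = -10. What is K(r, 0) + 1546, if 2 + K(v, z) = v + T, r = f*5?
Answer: 1482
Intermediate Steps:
f = -14 (f = -4 - 10 = -14)
r = -70 (r = -14*5 = -70)
T = 8 (T = (0 + (2 + 6))*1 = (0 + 8)*1 = 8*1 = 8)
K(v, z) = 6 + v (K(v, z) = -2 + (v + 8) = -2 + (8 + v) = 6 + v)
K(r, 0) + 1546 = (6 - 70) + 1546 = -64 + 1546 = 1482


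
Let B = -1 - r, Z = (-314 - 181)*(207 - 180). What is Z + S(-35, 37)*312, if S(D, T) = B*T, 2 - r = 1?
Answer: -36453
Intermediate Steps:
r = 1 (r = 2 - 1*1 = 2 - 1 = 1)
Z = -13365 (Z = -495*27 = -13365)
B = -2 (B = -1 - 1*1 = -1 - 1 = -2)
S(D, T) = -2*T
Z + S(-35, 37)*312 = -13365 - 2*37*312 = -13365 - 74*312 = -13365 - 23088 = -36453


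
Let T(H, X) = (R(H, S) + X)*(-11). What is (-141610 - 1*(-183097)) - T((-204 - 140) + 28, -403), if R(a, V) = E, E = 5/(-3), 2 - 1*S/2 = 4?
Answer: 111107/3 ≈ 37036.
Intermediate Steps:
S = -4 (S = 4 - 2*4 = 4 - 8 = -4)
E = -5/3 (E = 5*(-1/3) = -5/3 ≈ -1.6667)
R(a, V) = -5/3
T(H, X) = 55/3 - 11*X (T(H, X) = (-5/3 + X)*(-11) = 55/3 - 11*X)
(-141610 - 1*(-183097)) - T((-204 - 140) + 28, -403) = (-141610 - 1*(-183097)) - (55/3 - 11*(-403)) = (-141610 + 183097) - (55/3 + 4433) = 41487 - 1*13354/3 = 41487 - 13354/3 = 111107/3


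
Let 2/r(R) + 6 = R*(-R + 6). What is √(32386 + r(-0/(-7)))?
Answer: √291471/3 ≈ 179.96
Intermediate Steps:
r(R) = 2/(-6 + R*(6 - R)) (r(R) = 2/(-6 + R*(-R + 6)) = 2/(-6 + R*(6 - R)))
√(32386 + r(-0/(-7))) = √(32386 - 2/(6 + (-0/(-7))² - (-162)*0/(-7))) = √(32386 - 2/(6 + (-0*(-1)/7)² - (-162)*0*(-⅐))) = √(32386 - 2/(6 + (-27*0)² - (-162)*0)) = √(32386 - 2/(6 + 0² - 6*0)) = √(32386 - 2/(6 + 0 + 0)) = √(32386 - 2/6) = √(32386 - 2*⅙) = √(32386 - ⅓) = √(97157/3) = √291471/3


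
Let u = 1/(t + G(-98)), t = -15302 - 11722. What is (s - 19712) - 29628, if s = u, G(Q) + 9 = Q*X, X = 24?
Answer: -1449855901/29385 ≈ -49340.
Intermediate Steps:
t = -27024
G(Q) = -9 + 24*Q (G(Q) = -9 + Q*24 = -9 + 24*Q)
u = -1/29385 (u = 1/(-27024 + (-9 + 24*(-98))) = 1/(-27024 + (-9 - 2352)) = 1/(-27024 - 2361) = 1/(-29385) = -1/29385 ≈ -3.4031e-5)
s = -1/29385 ≈ -3.4031e-5
(s - 19712) - 29628 = (-1/29385 - 19712) - 29628 = -579237121/29385 - 29628 = -1449855901/29385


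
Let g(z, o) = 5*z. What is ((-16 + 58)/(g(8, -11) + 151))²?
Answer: 1764/36481 ≈ 0.048354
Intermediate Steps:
((-16 + 58)/(g(8, -11) + 151))² = ((-16 + 58)/(5*8 + 151))² = (42/(40 + 151))² = (42/191)² = 1764/36481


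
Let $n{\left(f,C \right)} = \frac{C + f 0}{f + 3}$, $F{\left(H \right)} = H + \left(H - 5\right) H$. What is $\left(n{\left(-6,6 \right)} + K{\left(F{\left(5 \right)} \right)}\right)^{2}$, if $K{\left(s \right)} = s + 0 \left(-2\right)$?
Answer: $9$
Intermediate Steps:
$F{\left(H \right)} = H + H \left(-5 + H\right)$ ($F{\left(H \right)} = H + \left(-5 + H\right) H = H + H \left(-5 + H\right)$)
$n{\left(f,C \right)} = \frac{C}{3 + f}$ ($n{\left(f,C \right)} = \frac{C + 0}{3 + f} = \frac{C}{3 + f}$)
$K{\left(s \right)} = s$ ($K{\left(s \right)} = s + 0 = s$)
$\left(n{\left(-6,6 \right)} + K{\left(F{\left(5 \right)} \right)}\right)^{2} = \left(\frac{6}{3 - 6} + 5 \left(-4 + 5\right)\right)^{2} = \left(\frac{6}{-3} + 5 \cdot 1\right)^{2} = \left(6 \left(- \frac{1}{3}\right) + 5\right)^{2} = \left(-2 + 5\right)^{2} = 3^{2} = 9$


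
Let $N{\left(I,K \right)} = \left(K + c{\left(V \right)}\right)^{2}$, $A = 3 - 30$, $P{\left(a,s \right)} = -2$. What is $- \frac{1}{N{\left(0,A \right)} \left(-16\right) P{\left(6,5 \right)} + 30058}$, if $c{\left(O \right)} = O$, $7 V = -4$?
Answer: $- \frac{49}{2664810} \approx -1.8388 \cdot 10^{-5}$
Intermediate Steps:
$V = - \frac{4}{7}$ ($V = \frac{1}{7} \left(-4\right) = - \frac{4}{7} \approx -0.57143$)
$A = -27$ ($A = 3 - 30 = -27$)
$N{\left(I,K \right)} = \left(- \frac{4}{7} + K\right)^{2}$ ($N{\left(I,K \right)} = \left(K - \frac{4}{7}\right)^{2} = \left(- \frac{4}{7} + K\right)^{2}$)
$- \frac{1}{N{\left(0,A \right)} \left(-16\right) P{\left(6,5 \right)} + 30058} = - \frac{1}{\frac{\left(-4 + 7 \left(-27\right)\right)^{2}}{49} \left(-16\right) \left(-2\right) + 30058} = - \frac{1}{\frac{\left(-4 - 189\right)^{2}}{49} \left(-16\right) \left(-2\right) + 30058} = - \frac{1}{\frac{\left(-193\right)^{2}}{49} \left(-16\right) \left(-2\right) + 30058} = - \frac{1}{\frac{1}{49} \cdot 37249 \left(-16\right) \left(-2\right) + 30058} = - \frac{1}{\frac{37249}{49} \left(-16\right) \left(-2\right) + 30058} = - \frac{1}{\left(- \frac{595984}{49}\right) \left(-2\right) + 30058} = - \frac{1}{\frac{1191968}{49} + 30058} = - \frac{1}{\frac{2664810}{49}} = \left(-1\right) \frac{49}{2664810} = - \frac{49}{2664810}$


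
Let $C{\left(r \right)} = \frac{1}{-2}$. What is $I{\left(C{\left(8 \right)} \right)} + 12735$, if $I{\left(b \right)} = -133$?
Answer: $12602$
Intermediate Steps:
$C{\left(r \right)} = - \frac{1}{2}$
$I{\left(C{\left(8 \right)} \right)} + 12735 = -133 + 12735 = 12602$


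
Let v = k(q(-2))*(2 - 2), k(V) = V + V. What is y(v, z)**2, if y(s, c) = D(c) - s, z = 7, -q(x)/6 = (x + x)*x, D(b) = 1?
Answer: 1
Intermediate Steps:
q(x) = -12*x**2 (q(x) = -6*(x + x)*x = -6*2*x*x = -12*x**2)
k(V) = 2*V
v = 0 (v = (2*(-12*(-2)**2))*(2 - 2) = (2*(-12*4))*0 = (2*(-48))*0 = -96*0 = 0)
y(s, c) = 1 - s
y(v, z)**2 = (1 - 1*0)**2 = (1 + 0)**2 = 1**2 = 1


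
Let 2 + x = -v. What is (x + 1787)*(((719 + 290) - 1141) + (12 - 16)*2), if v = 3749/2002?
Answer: -35698210/143 ≈ -2.4964e+5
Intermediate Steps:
v = 3749/2002 (v = 3749*(1/2002) = 3749/2002 ≈ 1.8726)
x = -7753/2002 (x = -2 - 1*3749/2002 = -2 - 3749/2002 = -7753/2002 ≈ -3.8726)
(x + 1787)*(((719 + 290) - 1141) + (12 - 16)*2) = (-7753/2002 + 1787)*(((719 + 290) - 1141) + (12 - 16)*2) = 3569821*((1009 - 1141) - 4*2)/2002 = 3569821*(-132 - 8)/2002 = (3569821/2002)*(-140) = -35698210/143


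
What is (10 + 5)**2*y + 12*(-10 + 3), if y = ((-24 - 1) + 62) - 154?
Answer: -26409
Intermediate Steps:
y = -117 (y = (-25 + 62) - 154 = 37 - 154 = -117)
(10 + 5)**2*y + 12*(-10 + 3) = (10 + 5)**2*(-117) + 12*(-10 + 3) = 15**2*(-117) + 12*(-7) = 225*(-117) - 84 = -26325 - 84 = -26409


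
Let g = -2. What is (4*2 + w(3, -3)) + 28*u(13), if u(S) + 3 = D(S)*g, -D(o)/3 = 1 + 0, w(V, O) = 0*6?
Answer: 92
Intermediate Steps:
w(V, O) = 0
D(o) = -3 (D(o) = -3*(1 + 0) = -3*1 = -3)
u(S) = 3 (u(S) = -3 - 3*(-2) = -3 + 6 = 3)
(4*2 + w(3, -3)) + 28*u(13) = (4*2 + 0) + 28*3 = (8 + 0) + 84 = 8 + 84 = 92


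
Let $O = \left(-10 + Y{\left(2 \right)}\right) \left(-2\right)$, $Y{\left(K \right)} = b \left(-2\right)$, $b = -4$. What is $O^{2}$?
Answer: $16$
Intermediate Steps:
$Y{\left(K \right)} = 8$ ($Y{\left(K \right)} = \left(-4\right) \left(-2\right) = 8$)
$O = 4$ ($O = \left(-10 + 8\right) \left(-2\right) = \left(-2\right) \left(-2\right) = 4$)
$O^{2} = 4^{2} = 16$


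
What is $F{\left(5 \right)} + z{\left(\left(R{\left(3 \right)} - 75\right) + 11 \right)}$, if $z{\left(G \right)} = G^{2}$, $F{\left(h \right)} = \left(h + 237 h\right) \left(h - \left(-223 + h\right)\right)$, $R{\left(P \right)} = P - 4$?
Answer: $269595$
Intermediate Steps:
$R{\left(P \right)} = -4 + P$
$F{\left(h \right)} = 53074 h$ ($F{\left(h \right)} = 238 h 223 = 53074 h$)
$F{\left(5 \right)} + z{\left(\left(R{\left(3 \right)} - 75\right) + 11 \right)} = 53074 \cdot 5 + \left(\left(\left(-4 + 3\right) - 75\right) + 11\right)^{2} = 265370 + \left(\left(-1 - 75\right) + 11\right)^{2} = 265370 + \left(-76 + 11\right)^{2} = 265370 + \left(-65\right)^{2} = 265370 + 4225 = 269595$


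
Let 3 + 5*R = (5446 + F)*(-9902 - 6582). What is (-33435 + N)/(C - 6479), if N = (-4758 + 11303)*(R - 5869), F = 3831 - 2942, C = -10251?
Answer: 136732267227/16730 ≈ 8.1729e+6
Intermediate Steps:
F = 889
R = -104426143/5 (R = -3/5 + ((5446 + 889)*(-9902 - 6582))/5 = -3/5 + (6335*(-16484))/5 = -3/5 + (1/5)*(-104426140) = -3/5 - 20885228 = -104426143/5 ≈ -2.0885e+7)
N = -136732233792 (N = (-4758 + 11303)*(-104426143/5 - 5869) = 6545*(-104455488/5) = -136732233792)
(-33435 + N)/(C - 6479) = (-33435 - 136732233792)/(-10251 - 6479) = -136732267227/(-16730) = -136732267227*(-1/16730) = 136732267227/16730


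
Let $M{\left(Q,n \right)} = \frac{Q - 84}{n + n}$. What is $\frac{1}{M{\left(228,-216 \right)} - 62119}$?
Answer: $- \frac{3}{186358} \approx -1.6098 \cdot 10^{-5}$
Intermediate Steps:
$M{\left(Q,n \right)} = \frac{-84 + Q}{2 n}$
$\frac{1}{M{\left(228,-216 \right)} - 62119} = \frac{1}{\frac{-84 + 228}{2 \left(-216\right)} - 62119} = \frac{1}{\frac{1}{2} \left(- \frac{1}{216}\right) 144 - 62119} = \frac{1}{- \frac{1}{3} - 62119} = \frac{1}{- \frac{186358}{3}} = - \frac{3}{186358}$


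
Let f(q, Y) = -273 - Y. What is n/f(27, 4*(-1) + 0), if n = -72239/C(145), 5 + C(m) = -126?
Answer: -72239/35239 ≈ -2.0500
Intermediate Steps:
C(m) = -131 (C(m) = -5 - 126 = -131)
n = 72239/131 (n = -72239/(-131) = -72239*(-1/131) = 72239/131 ≈ 551.44)
n/f(27, 4*(-1) + 0) = 72239/(131*(-273 - (4*(-1) + 0))) = 72239/(131*(-273 - (-4 + 0))) = 72239/(131*(-273 - 1*(-4))) = 72239/(131*(-273 + 4)) = (72239/131)/(-269) = (72239/131)*(-1/269) = -72239/35239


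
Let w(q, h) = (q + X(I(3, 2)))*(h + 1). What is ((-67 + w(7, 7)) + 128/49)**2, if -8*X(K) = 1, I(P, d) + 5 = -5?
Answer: 211600/2401 ≈ 88.130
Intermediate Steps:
I(P, d) = -10 (I(P, d) = -5 - 5 = -10)
X(K) = -1/8 (X(K) = -1/8*1 = -1/8)
w(q, h) = (1 + h)*(-1/8 + q) (w(q, h) = (q - 1/8)*(h + 1) = (-1/8 + q)*(1 + h) = (1 + h)*(-1/8 + q))
((-67 + w(7, 7)) + 128/49)**2 = ((-67 + (-1/8 + 7 - 1/8*7 + 7*7)) + 128/49)**2 = ((-67 + (-1/8 + 7 - 7/8 + 49)) + 128*(1/49))**2 = ((-67 + 55) + 128/49)**2 = (-12 + 128/49)**2 = (-460/49)**2 = 211600/2401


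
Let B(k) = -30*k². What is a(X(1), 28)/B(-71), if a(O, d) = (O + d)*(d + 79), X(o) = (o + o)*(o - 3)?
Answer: -428/25205 ≈ -0.016981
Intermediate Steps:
X(o) = 2*o*(-3 + o) (X(o) = (2*o)*(-3 + o) = 2*o*(-3 + o))
a(O, d) = (79 + d)*(O + d) (a(O, d) = (O + d)*(79 + d) = (79 + d)*(O + d))
a(X(1), 28)/B(-71) = (28² + 79*(2*1*(-3 + 1)) + 79*28 + (2*1*(-3 + 1))*28)/((-30*(-71)²)) = (784 + 79*(2*1*(-2)) + 2212 + (2*1*(-2))*28)/((-30*5041)) = (784 + 79*(-4) + 2212 - 4*28)/(-151230) = (784 - 316 + 2212 - 112)*(-1/151230) = 2568*(-1/151230) = -428/25205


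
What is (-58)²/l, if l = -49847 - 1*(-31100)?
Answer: -3364/18747 ≈ -0.17944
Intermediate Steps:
l = -18747 (l = -49847 + 31100 = -18747)
(-58)²/l = (-58)²/(-18747) = 3364*(-1/18747) = -3364/18747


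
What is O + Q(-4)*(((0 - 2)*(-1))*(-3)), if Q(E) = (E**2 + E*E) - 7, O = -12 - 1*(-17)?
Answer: -145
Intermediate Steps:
O = 5 (O = -12 + 17 = 5)
Q(E) = -7 + 2*E**2 (Q(E) = (E**2 + E**2) - 7 = 2*E**2 - 7 = -7 + 2*E**2)
O + Q(-4)*(((0 - 2)*(-1))*(-3)) = 5 + (-7 + 2*(-4)**2)*(((0 - 2)*(-1))*(-3)) = 5 + (-7 + 2*16)*(-2*(-1)*(-3)) = 5 + (-7 + 32)*(2*(-3)) = 5 + 25*(-6) = 5 - 150 = -145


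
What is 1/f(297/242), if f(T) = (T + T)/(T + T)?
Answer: 1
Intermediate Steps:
f(T) = 1 (f(T) = (2*T)/((2*T)) = (2*T)*(1/(2*T)) = 1)
1/f(297/242) = 1/1 = 1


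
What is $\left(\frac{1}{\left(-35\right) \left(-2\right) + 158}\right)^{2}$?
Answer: $\frac{1}{51984} \approx 1.9237 \cdot 10^{-5}$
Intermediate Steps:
$\left(\frac{1}{\left(-35\right) \left(-2\right) + 158}\right)^{2} = \left(\frac{1}{70 + 158}\right)^{2} = \left(\frac{1}{228}\right)^{2} = \frac{1}{51984}$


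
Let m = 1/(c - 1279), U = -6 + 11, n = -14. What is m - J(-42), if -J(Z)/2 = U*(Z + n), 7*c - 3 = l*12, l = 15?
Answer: -4911207/8770 ≈ -560.00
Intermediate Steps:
U = 5
c = 183/7 (c = 3/7 + (15*12)/7 = 3/7 + (⅐)*180 = 3/7 + 180/7 = 183/7 ≈ 26.143)
J(Z) = 140 - 10*Z (J(Z) = -10*(Z - 14) = -10*(-14 + Z) = -2*(-70 + 5*Z) = 140 - 10*Z)
m = -7/8770 (m = 1/(183/7 - 1279) = 1/(-8770/7) = -7/8770 ≈ -0.00079818)
m - J(-42) = -7/8770 - (140 - 10*(-42)) = -7/8770 - (140 + 420) = -7/8770 - 1*560 = -7/8770 - 560 = -4911207/8770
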